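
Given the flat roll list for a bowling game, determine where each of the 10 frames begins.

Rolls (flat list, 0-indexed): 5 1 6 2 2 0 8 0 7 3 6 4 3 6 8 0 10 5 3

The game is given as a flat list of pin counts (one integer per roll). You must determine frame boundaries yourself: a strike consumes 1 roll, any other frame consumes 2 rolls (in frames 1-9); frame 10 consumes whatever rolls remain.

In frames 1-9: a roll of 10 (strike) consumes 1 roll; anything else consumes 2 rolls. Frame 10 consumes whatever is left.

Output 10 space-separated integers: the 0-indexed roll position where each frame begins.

Frame 1 starts at roll index 0: rolls=5,1 (sum=6), consumes 2 rolls
Frame 2 starts at roll index 2: rolls=6,2 (sum=8), consumes 2 rolls
Frame 3 starts at roll index 4: rolls=2,0 (sum=2), consumes 2 rolls
Frame 4 starts at roll index 6: rolls=8,0 (sum=8), consumes 2 rolls
Frame 5 starts at roll index 8: rolls=7,3 (sum=10), consumes 2 rolls
Frame 6 starts at roll index 10: rolls=6,4 (sum=10), consumes 2 rolls
Frame 7 starts at roll index 12: rolls=3,6 (sum=9), consumes 2 rolls
Frame 8 starts at roll index 14: rolls=8,0 (sum=8), consumes 2 rolls
Frame 9 starts at roll index 16: roll=10 (strike), consumes 1 roll
Frame 10 starts at roll index 17: 2 remaining rolls

Answer: 0 2 4 6 8 10 12 14 16 17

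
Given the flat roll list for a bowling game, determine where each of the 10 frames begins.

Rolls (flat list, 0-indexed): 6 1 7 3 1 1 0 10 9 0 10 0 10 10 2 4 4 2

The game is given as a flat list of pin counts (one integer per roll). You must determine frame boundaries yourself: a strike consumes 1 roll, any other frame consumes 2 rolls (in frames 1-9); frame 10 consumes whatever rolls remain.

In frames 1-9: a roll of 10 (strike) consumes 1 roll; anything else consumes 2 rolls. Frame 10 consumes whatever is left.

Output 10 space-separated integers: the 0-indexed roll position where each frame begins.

Frame 1 starts at roll index 0: rolls=6,1 (sum=7), consumes 2 rolls
Frame 2 starts at roll index 2: rolls=7,3 (sum=10), consumes 2 rolls
Frame 3 starts at roll index 4: rolls=1,1 (sum=2), consumes 2 rolls
Frame 4 starts at roll index 6: rolls=0,10 (sum=10), consumes 2 rolls
Frame 5 starts at roll index 8: rolls=9,0 (sum=9), consumes 2 rolls
Frame 6 starts at roll index 10: roll=10 (strike), consumes 1 roll
Frame 7 starts at roll index 11: rolls=0,10 (sum=10), consumes 2 rolls
Frame 8 starts at roll index 13: roll=10 (strike), consumes 1 roll
Frame 9 starts at roll index 14: rolls=2,4 (sum=6), consumes 2 rolls
Frame 10 starts at roll index 16: 2 remaining rolls

Answer: 0 2 4 6 8 10 11 13 14 16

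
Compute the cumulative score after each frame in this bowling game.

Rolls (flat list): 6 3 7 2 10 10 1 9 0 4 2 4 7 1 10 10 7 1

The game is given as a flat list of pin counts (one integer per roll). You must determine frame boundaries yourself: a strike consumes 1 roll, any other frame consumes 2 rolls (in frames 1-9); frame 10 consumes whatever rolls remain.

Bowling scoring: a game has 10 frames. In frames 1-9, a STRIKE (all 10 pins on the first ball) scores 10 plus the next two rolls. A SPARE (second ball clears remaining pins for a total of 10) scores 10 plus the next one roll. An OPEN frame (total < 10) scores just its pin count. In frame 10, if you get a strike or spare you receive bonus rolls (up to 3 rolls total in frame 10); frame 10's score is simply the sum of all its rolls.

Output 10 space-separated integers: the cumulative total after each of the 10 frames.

Answer: 9 18 39 59 69 73 79 87 114 132

Derivation:
Frame 1: OPEN (6+3=9). Cumulative: 9
Frame 2: OPEN (7+2=9). Cumulative: 18
Frame 3: STRIKE. 10 + next two rolls (10+1) = 21. Cumulative: 39
Frame 4: STRIKE. 10 + next two rolls (1+9) = 20. Cumulative: 59
Frame 5: SPARE (1+9=10). 10 + next roll (0) = 10. Cumulative: 69
Frame 6: OPEN (0+4=4). Cumulative: 73
Frame 7: OPEN (2+4=6). Cumulative: 79
Frame 8: OPEN (7+1=8). Cumulative: 87
Frame 9: STRIKE. 10 + next two rolls (10+7) = 27. Cumulative: 114
Frame 10: STRIKE. Sum of all frame-10 rolls (10+7+1) = 18. Cumulative: 132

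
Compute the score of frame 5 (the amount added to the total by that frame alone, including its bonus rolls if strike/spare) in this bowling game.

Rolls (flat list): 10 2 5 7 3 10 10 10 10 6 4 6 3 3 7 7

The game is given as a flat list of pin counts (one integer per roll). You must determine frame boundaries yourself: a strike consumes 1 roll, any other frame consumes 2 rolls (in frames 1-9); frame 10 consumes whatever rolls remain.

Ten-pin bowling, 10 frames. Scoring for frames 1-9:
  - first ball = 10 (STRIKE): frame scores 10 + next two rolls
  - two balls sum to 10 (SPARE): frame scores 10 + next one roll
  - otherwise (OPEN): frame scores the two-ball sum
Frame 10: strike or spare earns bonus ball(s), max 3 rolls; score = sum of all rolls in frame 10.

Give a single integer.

Frame 1: STRIKE. 10 + next two rolls (2+5) = 17. Cumulative: 17
Frame 2: OPEN (2+5=7). Cumulative: 24
Frame 3: SPARE (7+3=10). 10 + next roll (10) = 20. Cumulative: 44
Frame 4: STRIKE. 10 + next two rolls (10+10) = 30. Cumulative: 74
Frame 5: STRIKE. 10 + next two rolls (10+10) = 30. Cumulative: 104
Frame 6: STRIKE. 10 + next two rolls (10+6) = 26. Cumulative: 130
Frame 7: STRIKE. 10 + next two rolls (6+4) = 20. Cumulative: 150

Answer: 30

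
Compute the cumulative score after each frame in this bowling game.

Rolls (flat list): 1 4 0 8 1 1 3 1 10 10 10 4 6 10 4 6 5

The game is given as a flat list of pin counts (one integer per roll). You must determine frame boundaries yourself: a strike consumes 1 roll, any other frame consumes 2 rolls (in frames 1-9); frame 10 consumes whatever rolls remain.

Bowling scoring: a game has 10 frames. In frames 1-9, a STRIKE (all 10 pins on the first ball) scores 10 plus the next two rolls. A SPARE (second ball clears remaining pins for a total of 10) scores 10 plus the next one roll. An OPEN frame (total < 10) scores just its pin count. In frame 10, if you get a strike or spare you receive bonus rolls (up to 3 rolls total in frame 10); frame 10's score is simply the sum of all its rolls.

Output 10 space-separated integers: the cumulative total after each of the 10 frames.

Frame 1: OPEN (1+4=5). Cumulative: 5
Frame 2: OPEN (0+8=8). Cumulative: 13
Frame 3: OPEN (1+1=2). Cumulative: 15
Frame 4: OPEN (3+1=4). Cumulative: 19
Frame 5: STRIKE. 10 + next two rolls (10+10) = 30. Cumulative: 49
Frame 6: STRIKE. 10 + next two rolls (10+4) = 24. Cumulative: 73
Frame 7: STRIKE. 10 + next two rolls (4+6) = 20. Cumulative: 93
Frame 8: SPARE (4+6=10). 10 + next roll (10) = 20. Cumulative: 113
Frame 9: STRIKE. 10 + next two rolls (4+6) = 20. Cumulative: 133
Frame 10: SPARE. Sum of all frame-10 rolls (4+6+5) = 15. Cumulative: 148

Answer: 5 13 15 19 49 73 93 113 133 148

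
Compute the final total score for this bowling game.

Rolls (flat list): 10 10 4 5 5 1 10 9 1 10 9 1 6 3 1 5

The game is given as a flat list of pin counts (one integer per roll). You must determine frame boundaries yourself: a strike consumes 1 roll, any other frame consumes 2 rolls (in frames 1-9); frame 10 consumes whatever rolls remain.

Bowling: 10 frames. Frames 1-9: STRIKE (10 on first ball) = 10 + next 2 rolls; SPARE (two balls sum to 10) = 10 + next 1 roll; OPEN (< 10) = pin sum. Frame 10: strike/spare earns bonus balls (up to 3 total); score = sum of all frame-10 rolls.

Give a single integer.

Answer: 149

Derivation:
Frame 1: STRIKE. 10 + next two rolls (10+4) = 24. Cumulative: 24
Frame 2: STRIKE. 10 + next two rolls (4+5) = 19. Cumulative: 43
Frame 3: OPEN (4+5=9). Cumulative: 52
Frame 4: OPEN (5+1=6). Cumulative: 58
Frame 5: STRIKE. 10 + next two rolls (9+1) = 20. Cumulative: 78
Frame 6: SPARE (9+1=10). 10 + next roll (10) = 20. Cumulative: 98
Frame 7: STRIKE. 10 + next two rolls (9+1) = 20. Cumulative: 118
Frame 8: SPARE (9+1=10). 10 + next roll (6) = 16. Cumulative: 134
Frame 9: OPEN (6+3=9). Cumulative: 143
Frame 10: OPEN. Sum of all frame-10 rolls (1+5) = 6. Cumulative: 149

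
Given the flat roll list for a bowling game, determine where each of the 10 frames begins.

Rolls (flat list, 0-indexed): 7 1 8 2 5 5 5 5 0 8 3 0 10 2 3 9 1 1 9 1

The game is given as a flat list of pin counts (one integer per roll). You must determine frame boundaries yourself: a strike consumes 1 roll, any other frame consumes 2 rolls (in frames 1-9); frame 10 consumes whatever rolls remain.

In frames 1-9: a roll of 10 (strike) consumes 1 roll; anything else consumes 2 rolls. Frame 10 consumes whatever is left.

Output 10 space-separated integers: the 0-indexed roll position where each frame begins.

Answer: 0 2 4 6 8 10 12 13 15 17

Derivation:
Frame 1 starts at roll index 0: rolls=7,1 (sum=8), consumes 2 rolls
Frame 2 starts at roll index 2: rolls=8,2 (sum=10), consumes 2 rolls
Frame 3 starts at roll index 4: rolls=5,5 (sum=10), consumes 2 rolls
Frame 4 starts at roll index 6: rolls=5,5 (sum=10), consumes 2 rolls
Frame 5 starts at roll index 8: rolls=0,8 (sum=8), consumes 2 rolls
Frame 6 starts at roll index 10: rolls=3,0 (sum=3), consumes 2 rolls
Frame 7 starts at roll index 12: roll=10 (strike), consumes 1 roll
Frame 8 starts at roll index 13: rolls=2,3 (sum=5), consumes 2 rolls
Frame 9 starts at roll index 15: rolls=9,1 (sum=10), consumes 2 rolls
Frame 10 starts at roll index 17: 3 remaining rolls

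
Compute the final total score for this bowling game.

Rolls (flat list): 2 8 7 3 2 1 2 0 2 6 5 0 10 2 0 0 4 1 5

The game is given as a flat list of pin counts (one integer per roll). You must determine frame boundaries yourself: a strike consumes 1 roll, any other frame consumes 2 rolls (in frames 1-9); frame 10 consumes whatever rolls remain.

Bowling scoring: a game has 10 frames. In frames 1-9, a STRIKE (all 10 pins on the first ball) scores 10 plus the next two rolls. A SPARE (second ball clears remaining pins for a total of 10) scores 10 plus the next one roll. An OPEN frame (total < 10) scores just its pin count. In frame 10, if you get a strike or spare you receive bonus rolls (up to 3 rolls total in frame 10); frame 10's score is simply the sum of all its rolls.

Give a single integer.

Answer: 71

Derivation:
Frame 1: SPARE (2+8=10). 10 + next roll (7) = 17. Cumulative: 17
Frame 2: SPARE (7+3=10). 10 + next roll (2) = 12. Cumulative: 29
Frame 3: OPEN (2+1=3). Cumulative: 32
Frame 4: OPEN (2+0=2). Cumulative: 34
Frame 5: OPEN (2+6=8). Cumulative: 42
Frame 6: OPEN (5+0=5). Cumulative: 47
Frame 7: STRIKE. 10 + next two rolls (2+0) = 12. Cumulative: 59
Frame 8: OPEN (2+0=2). Cumulative: 61
Frame 9: OPEN (0+4=4). Cumulative: 65
Frame 10: OPEN. Sum of all frame-10 rolls (1+5) = 6. Cumulative: 71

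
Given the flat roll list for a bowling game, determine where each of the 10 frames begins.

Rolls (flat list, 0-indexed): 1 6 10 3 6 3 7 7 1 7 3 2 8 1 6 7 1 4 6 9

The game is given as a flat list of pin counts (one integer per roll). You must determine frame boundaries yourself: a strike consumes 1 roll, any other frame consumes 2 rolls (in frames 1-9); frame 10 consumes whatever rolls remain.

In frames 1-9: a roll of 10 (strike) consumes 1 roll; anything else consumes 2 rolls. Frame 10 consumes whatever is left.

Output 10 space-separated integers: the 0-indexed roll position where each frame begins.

Frame 1 starts at roll index 0: rolls=1,6 (sum=7), consumes 2 rolls
Frame 2 starts at roll index 2: roll=10 (strike), consumes 1 roll
Frame 3 starts at roll index 3: rolls=3,6 (sum=9), consumes 2 rolls
Frame 4 starts at roll index 5: rolls=3,7 (sum=10), consumes 2 rolls
Frame 5 starts at roll index 7: rolls=7,1 (sum=8), consumes 2 rolls
Frame 6 starts at roll index 9: rolls=7,3 (sum=10), consumes 2 rolls
Frame 7 starts at roll index 11: rolls=2,8 (sum=10), consumes 2 rolls
Frame 8 starts at roll index 13: rolls=1,6 (sum=7), consumes 2 rolls
Frame 9 starts at roll index 15: rolls=7,1 (sum=8), consumes 2 rolls
Frame 10 starts at roll index 17: 3 remaining rolls

Answer: 0 2 3 5 7 9 11 13 15 17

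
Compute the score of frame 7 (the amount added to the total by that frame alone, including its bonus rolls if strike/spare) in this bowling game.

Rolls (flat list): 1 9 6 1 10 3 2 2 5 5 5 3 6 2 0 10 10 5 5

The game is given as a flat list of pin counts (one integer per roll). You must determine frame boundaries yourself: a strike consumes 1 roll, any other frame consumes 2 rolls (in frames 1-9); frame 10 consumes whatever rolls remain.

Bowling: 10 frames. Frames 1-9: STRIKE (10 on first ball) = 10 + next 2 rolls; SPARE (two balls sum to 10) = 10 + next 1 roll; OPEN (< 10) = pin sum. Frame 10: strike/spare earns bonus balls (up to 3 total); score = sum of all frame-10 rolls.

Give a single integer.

Frame 1: SPARE (1+9=10). 10 + next roll (6) = 16. Cumulative: 16
Frame 2: OPEN (6+1=7). Cumulative: 23
Frame 3: STRIKE. 10 + next two rolls (3+2) = 15. Cumulative: 38
Frame 4: OPEN (3+2=5). Cumulative: 43
Frame 5: OPEN (2+5=7). Cumulative: 50
Frame 6: SPARE (5+5=10). 10 + next roll (3) = 13. Cumulative: 63
Frame 7: OPEN (3+6=9). Cumulative: 72
Frame 8: OPEN (2+0=2). Cumulative: 74
Frame 9: STRIKE. 10 + next two rolls (10+5) = 25. Cumulative: 99

Answer: 9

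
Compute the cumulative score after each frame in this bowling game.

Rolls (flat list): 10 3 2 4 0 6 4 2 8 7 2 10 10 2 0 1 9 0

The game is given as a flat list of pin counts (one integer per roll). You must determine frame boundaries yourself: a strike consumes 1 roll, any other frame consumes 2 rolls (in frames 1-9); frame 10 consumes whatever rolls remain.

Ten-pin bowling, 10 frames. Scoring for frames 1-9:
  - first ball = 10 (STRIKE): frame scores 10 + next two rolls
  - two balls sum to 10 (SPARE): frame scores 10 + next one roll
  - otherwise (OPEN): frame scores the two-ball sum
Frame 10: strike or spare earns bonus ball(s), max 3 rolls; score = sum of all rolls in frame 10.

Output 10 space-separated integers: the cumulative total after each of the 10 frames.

Frame 1: STRIKE. 10 + next two rolls (3+2) = 15. Cumulative: 15
Frame 2: OPEN (3+2=5). Cumulative: 20
Frame 3: OPEN (4+0=4). Cumulative: 24
Frame 4: SPARE (6+4=10). 10 + next roll (2) = 12. Cumulative: 36
Frame 5: SPARE (2+8=10). 10 + next roll (7) = 17. Cumulative: 53
Frame 6: OPEN (7+2=9). Cumulative: 62
Frame 7: STRIKE. 10 + next two rolls (10+2) = 22. Cumulative: 84
Frame 8: STRIKE. 10 + next two rolls (2+0) = 12. Cumulative: 96
Frame 9: OPEN (2+0=2). Cumulative: 98
Frame 10: SPARE. Sum of all frame-10 rolls (1+9+0) = 10. Cumulative: 108

Answer: 15 20 24 36 53 62 84 96 98 108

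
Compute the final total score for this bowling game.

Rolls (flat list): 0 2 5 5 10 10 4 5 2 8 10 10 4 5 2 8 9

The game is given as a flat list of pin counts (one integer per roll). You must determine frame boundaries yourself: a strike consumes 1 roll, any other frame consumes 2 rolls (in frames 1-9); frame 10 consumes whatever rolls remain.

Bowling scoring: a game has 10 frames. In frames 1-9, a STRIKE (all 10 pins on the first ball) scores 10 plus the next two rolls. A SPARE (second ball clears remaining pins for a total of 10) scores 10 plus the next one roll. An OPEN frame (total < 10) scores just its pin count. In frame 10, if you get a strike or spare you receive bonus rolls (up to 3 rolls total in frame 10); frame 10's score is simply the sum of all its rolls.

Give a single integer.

Frame 1: OPEN (0+2=2). Cumulative: 2
Frame 2: SPARE (5+5=10). 10 + next roll (10) = 20. Cumulative: 22
Frame 3: STRIKE. 10 + next two rolls (10+4) = 24. Cumulative: 46
Frame 4: STRIKE. 10 + next two rolls (4+5) = 19. Cumulative: 65
Frame 5: OPEN (4+5=9). Cumulative: 74
Frame 6: SPARE (2+8=10). 10 + next roll (10) = 20. Cumulative: 94
Frame 7: STRIKE. 10 + next two rolls (10+4) = 24. Cumulative: 118
Frame 8: STRIKE. 10 + next two rolls (4+5) = 19. Cumulative: 137
Frame 9: OPEN (4+5=9). Cumulative: 146
Frame 10: SPARE. Sum of all frame-10 rolls (2+8+9) = 19. Cumulative: 165

Answer: 165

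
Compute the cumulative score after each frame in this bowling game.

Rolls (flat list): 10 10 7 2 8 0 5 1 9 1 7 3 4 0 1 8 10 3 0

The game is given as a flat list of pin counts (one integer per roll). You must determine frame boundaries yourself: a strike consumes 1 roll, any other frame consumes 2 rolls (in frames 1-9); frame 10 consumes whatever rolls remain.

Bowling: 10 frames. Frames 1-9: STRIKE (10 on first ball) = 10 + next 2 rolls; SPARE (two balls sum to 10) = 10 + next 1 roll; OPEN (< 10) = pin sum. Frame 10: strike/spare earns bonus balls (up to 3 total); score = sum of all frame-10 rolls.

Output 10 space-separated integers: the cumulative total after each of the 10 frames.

Frame 1: STRIKE. 10 + next two rolls (10+7) = 27. Cumulative: 27
Frame 2: STRIKE. 10 + next two rolls (7+2) = 19. Cumulative: 46
Frame 3: OPEN (7+2=9). Cumulative: 55
Frame 4: OPEN (8+0=8). Cumulative: 63
Frame 5: OPEN (5+1=6). Cumulative: 69
Frame 6: SPARE (9+1=10). 10 + next roll (7) = 17. Cumulative: 86
Frame 7: SPARE (7+3=10). 10 + next roll (4) = 14. Cumulative: 100
Frame 8: OPEN (4+0=4). Cumulative: 104
Frame 9: OPEN (1+8=9). Cumulative: 113
Frame 10: STRIKE. Sum of all frame-10 rolls (10+3+0) = 13. Cumulative: 126

Answer: 27 46 55 63 69 86 100 104 113 126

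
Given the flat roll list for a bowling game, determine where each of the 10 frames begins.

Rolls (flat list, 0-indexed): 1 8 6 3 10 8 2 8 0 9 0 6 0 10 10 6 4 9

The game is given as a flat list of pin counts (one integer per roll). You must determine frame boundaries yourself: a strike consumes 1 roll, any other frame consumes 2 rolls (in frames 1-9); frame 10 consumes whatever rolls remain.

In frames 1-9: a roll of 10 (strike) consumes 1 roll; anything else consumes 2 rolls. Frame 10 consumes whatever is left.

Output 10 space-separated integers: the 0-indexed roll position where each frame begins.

Answer: 0 2 4 5 7 9 11 13 14 15

Derivation:
Frame 1 starts at roll index 0: rolls=1,8 (sum=9), consumes 2 rolls
Frame 2 starts at roll index 2: rolls=6,3 (sum=9), consumes 2 rolls
Frame 3 starts at roll index 4: roll=10 (strike), consumes 1 roll
Frame 4 starts at roll index 5: rolls=8,2 (sum=10), consumes 2 rolls
Frame 5 starts at roll index 7: rolls=8,0 (sum=8), consumes 2 rolls
Frame 6 starts at roll index 9: rolls=9,0 (sum=9), consumes 2 rolls
Frame 7 starts at roll index 11: rolls=6,0 (sum=6), consumes 2 rolls
Frame 8 starts at roll index 13: roll=10 (strike), consumes 1 roll
Frame 9 starts at roll index 14: roll=10 (strike), consumes 1 roll
Frame 10 starts at roll index 15: 3 remaining rolls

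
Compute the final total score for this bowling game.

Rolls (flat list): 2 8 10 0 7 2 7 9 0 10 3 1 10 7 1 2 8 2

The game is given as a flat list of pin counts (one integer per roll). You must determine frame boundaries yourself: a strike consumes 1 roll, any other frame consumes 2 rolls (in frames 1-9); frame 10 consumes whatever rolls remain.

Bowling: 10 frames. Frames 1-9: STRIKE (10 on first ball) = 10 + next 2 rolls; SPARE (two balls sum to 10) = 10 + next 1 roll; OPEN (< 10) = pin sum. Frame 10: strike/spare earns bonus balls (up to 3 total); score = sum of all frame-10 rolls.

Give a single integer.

Answer: 118

Derivation:
Frame 1: SPARE (2+8=10). 10 + next roll (10) = 20. Cumulative: 20
Frame 2: STRIKE. 10 + next two rolls (0+7) = 17. Cumulative: 37
Frame 3: OPEN (0+7=7). Cumulative: 44
Frame 4: OPEN (2+7=9). Cumulative: 53
Frame 5: OPEN (9+0=9). Cumulative: 62
Frame 6: STRIKE. 10 + next two rolls (3+1) = 14. Cumulative: 76
Frame 7: OPEN (3+1=4). Cumulative: 80
Frame 8: STRIKE. 10 + next two rolls (7+1) = 18. Cumulative: 98
Frame 9: OPEN (7+1=8). Cumulative: 106
Frame 10: SPARE. Sum of all frame-10 rolls (2+8+2) = 12. Cumulative: 118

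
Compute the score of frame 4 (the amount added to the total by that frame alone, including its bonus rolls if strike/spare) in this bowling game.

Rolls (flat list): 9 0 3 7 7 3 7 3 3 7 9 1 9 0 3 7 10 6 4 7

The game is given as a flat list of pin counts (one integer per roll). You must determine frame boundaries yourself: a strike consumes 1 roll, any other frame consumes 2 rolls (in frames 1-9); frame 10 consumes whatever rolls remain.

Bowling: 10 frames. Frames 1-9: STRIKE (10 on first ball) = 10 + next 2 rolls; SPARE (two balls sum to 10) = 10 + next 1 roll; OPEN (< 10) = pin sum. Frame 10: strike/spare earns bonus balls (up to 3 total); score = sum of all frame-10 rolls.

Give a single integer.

Answer: 13

Derivation:
Frame 1: OPEN (9+0=9). Cumulative: 9
Frame 2: SPARE (3+7=10). 10 + next roll (7) = 17. Cumulative: 26
Frame 3: SPARE (7+3=10). 10 + next roll (7) = 17. Cumulative: 43
Frame 4: SPARE (7+3=10). 10 + next roll (3) = 13. Cumulative: 56
Frame 5: SPARE (3+7=10). 10 + next roll (9) = 19. Cumulative: 75
Frame 6: SPARE (9+1=10). 10 + next roll (9) = 19. Cumulative: 94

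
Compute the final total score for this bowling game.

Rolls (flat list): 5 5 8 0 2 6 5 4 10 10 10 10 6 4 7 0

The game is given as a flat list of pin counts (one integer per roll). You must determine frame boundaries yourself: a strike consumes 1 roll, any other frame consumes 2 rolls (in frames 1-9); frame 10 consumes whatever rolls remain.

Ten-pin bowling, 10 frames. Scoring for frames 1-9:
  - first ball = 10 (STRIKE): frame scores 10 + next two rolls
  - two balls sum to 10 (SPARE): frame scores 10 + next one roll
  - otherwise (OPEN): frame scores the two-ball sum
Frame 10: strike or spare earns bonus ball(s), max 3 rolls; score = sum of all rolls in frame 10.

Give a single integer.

Frame 1: SPARE (5+5=10). 10 + next roll (8) = 18. Cumulative: 18
Frame 2: OPEN (8+0=8). Cumulative: 26
Frame 3: OPEN (2+6=8). Cumulative: 34
Frame 4: OPEN (5+4=9). Cumulative: 43
Frame 5: STRIKE. 10 + next two rolls (10+10) = 30. Cumulative: 73
Frame 6: STRIKE. 10 + next two rolls (10+10) = 30. Cumulative: 103
Frame 7: STRIKE. 10 + next two rolls (10+6) = 26. Cumulative: 129
Frame 8: STRIKE. 10 + next two rolls (6+4) = 20. Cumulative: 149
Frame 9: SPARE (6+4=10). 10 + next roll (7) = 17. Cumulative: 166
Frame 10: OPEN. Sum of all frame-10 rolls (7+0) = 7. Cumulative: 173

Answer: 173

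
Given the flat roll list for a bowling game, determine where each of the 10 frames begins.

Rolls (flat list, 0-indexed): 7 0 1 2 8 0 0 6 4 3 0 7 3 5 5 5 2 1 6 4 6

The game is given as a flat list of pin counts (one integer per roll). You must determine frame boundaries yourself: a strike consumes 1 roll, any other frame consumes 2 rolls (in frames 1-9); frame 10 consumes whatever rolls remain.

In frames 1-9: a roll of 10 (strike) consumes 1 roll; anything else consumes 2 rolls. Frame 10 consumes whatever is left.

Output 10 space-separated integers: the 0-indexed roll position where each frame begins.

Answer: 0 2 4 6 8 10 12 14 16 18

Derivation:
Frame 1 starts at roll index 0: rolls=7,0 (sum=7), consumes 2 rolls
Frame 2 starts at roll index 2: rolls=1,2 (sum=3), consumes 2 rolls
Frame 3 starts at roll index 4: rolls=8,0 (sum=8), consumes 2 rolls
Frame 4 starts at roll index 6: rolls=0,6 (sum=6), consumes 2 rolls
Frame 5 starts at roll index 8: rolls=4,3 (sum=7), consumes 2 rolls
Frame 6 starts at roll index 10: rolls=0,7 (sum=7), consumes 2 rolls
Frame 7 starts at roll index 12: rolls=3,5 (sum=8), consumes 2 rolls
Frame 8 starts at roll index 14: rolls=5,5 (sum=10), consumes 2 rolls
Frame 9 starts at roll index 16: rolls=2,1 (sum=3), consumes 2 rolls
Frame 10 starts at roll index 18: 3 remaining rolls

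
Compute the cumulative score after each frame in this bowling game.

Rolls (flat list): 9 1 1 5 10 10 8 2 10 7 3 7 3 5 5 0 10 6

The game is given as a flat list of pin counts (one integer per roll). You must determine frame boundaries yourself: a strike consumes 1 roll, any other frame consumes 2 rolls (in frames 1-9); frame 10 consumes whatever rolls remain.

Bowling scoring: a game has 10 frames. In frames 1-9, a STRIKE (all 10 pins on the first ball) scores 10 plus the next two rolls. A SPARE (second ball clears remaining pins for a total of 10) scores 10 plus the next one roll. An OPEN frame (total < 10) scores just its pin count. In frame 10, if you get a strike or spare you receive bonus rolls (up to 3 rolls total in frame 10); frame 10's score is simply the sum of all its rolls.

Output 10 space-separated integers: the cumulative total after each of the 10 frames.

Answer: 11 17 45 65 85 105 122 137 147 163

Derivation:
Frame 1: SPARE (9+1=10). 10 + next roll (1) = 11. Cumulative: 11
Frame 2: OPEN (1+5=6). Cumulative: 17
Frame 3: STRIKE. 10 + next two rolls (10+8) = 28. Cumulative: 45
Frame 4: STRIKE. 10 + next two rolls (8+2) = 20. Cumulative: 65
Frame 5: SPARE (8+2=10). 10 + next roll (10) = 20. Cumulative: 85
Frame 6: STRIKE. 10 + next two rolls (7+3) = 20. Cumulative: 105
Frame 7: SPARE (7+3=10). 10 + next roll (7) = 17. Cumulative: 122
Frame 8: SPARE (7+3=10). 10 + next roll (5) = 15. Cumulative: 137
Frame 9: SPARE (5+5=10). 10 + next roll (0) = 10. Cumulative: 147
Frame 10: SPARE. Sum of all frame-10 rolls (0+10+6) = 16. Cumulative: 163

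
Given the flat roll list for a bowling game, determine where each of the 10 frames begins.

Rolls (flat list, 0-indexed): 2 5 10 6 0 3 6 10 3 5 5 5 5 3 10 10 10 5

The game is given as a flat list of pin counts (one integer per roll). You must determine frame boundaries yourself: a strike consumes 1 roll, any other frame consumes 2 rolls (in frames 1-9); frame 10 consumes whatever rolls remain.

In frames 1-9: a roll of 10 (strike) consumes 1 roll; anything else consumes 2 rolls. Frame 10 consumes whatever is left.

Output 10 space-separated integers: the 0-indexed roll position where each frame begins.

Frame 1 starts at roll index 0: rolls=2,5 (sum=7), consumes 2 rolls
Frame 2 starts at roll index 2: roll=10 (strike), consumes 1 roll
Frame 3 starts at roll index 3: rolls=6,0 (sum=6), consumes 2 rolls
Frame 4 starts at roll index 5: rolls=3,6 (sum=9), consumes 2 rolls
Frame 5 starts at roll index 7: roll=10 (strike), consumes 1 roll
Frame 6 starts at roll index 8: rolls=3,5 (sum=8), consumes 2 rolls
Frame 7 starts at roll index 10: rolls=5,5 (sum=10), consumes 2 rolls
Frame 8 starts at roll index 12: rolls=5,3 (sum=8), consumes 2 rolls
Frame 9 starts at roll index 14: roll=10 (strike), consumes 1 roll
Frame 10 starts at roll index 15: 3 remaining rolls

Answer: 0 2 3 5 7 8 10 12 14 15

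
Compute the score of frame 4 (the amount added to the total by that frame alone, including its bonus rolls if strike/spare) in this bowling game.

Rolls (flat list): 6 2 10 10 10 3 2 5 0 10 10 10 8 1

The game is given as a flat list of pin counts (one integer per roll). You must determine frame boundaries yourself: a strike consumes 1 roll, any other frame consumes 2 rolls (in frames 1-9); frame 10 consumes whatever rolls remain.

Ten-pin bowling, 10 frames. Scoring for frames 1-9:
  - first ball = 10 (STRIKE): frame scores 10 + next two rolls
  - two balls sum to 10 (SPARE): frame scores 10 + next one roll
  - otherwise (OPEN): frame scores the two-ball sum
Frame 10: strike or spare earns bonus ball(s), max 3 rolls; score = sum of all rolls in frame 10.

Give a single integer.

Frame 1: OPEN (6+2=8). Cumulative: 8
Frame 2: STRIKE. 10 + next two rolls (10+10) = 30. Cumulative: 38
Frame 3: STRIKE. 10 + next two rolls (10+3) = 23. Cumulative: 61
Frame 4: STRIKE. 10 + next two rolls (3+2) = 15. Cumulative: 76
Frame 5: OPEN (3+2=5). Cumulative: 81
Frame 6: OPEN (5+0=5). Cumulative: 86

Answer: 15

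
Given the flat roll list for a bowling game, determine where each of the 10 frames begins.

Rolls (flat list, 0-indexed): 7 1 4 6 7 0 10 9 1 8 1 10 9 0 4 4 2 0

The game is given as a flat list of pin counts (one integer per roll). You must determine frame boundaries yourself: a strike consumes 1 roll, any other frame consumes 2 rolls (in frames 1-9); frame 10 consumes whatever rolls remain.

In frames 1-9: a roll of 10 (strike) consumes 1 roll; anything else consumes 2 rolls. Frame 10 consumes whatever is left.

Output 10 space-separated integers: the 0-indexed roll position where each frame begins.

Frame 1 starts at roll index 0: rolls=7,1 (sum=8), consumes 2 rolls
Frame 2 starts at roll index 2: rolls=4,6 (sum=10), consumes 2 rolls
Frame 3 starts at roll index 4: rolls=7,0 (sum=7), consumes 2 rolls
Frame 4 starts at roll index 6: roll=10 (strike), consumes 1 roll
Frame 5 starts at roll index 7: rolls=9,1 (sum=10), consumes 2 rolls
Frame 6 starts at roll index 9: rolls=8,1 (sum=9), consumes 2 rolls
Frame 7 starts at roll index 11: roll=10 (strike), consumes 1 roll
Frame 8 starts at roll index 12: rolls=9,0 (sum=9), consumes 2 rolls
Frame 9 starts at roll index 14: rolls=4,4 (sum=8), consumes 2 rolls
Frame 10 starts at roll index 16: 2 remaining rolls

Answer: 0 2 4 6 7 9 11 12 14 16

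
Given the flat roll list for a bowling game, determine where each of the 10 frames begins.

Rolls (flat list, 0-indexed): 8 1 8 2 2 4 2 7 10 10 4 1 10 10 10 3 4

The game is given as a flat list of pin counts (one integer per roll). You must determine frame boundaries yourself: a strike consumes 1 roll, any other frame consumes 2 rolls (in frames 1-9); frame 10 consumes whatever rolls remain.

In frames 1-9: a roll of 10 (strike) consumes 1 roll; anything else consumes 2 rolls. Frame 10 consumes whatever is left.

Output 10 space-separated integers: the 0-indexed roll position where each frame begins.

Frame 1 starts at roll index 0: rolls=8,1 (sum=9), consumes 2 rolls
Frame 2 starts at roll index 2: rolls=8,2 (sum=10), consumes 2 rolls
Frame 3 starts at roll index 4: rolls=2,4 (sum=6), consumes 2 rolls
Frame 4 starts at roll index 6: rolls=2,7 (sum=9), consumes 2 rolls
Frame 5 starts at roll index 8: roll=10 (strike), consumes 1 roll
Frame 6 starts at roll index 9: roll=10 (strike), consumes 1 roll
Frame 7 starts at roll index 10: rolls=4,1 (sum=5), consumes 2 rolls
Frame 8 starts at roll index 12: roll=10 (strike), consumes 1 roll
Frame 9 starts at roll index 13: roll=10 (strike), consumes 1 roll
Frame 10 starts at roll index 14: 3 remaining rolls

Answer: 0 2 4 6 8 9 10 12 13 14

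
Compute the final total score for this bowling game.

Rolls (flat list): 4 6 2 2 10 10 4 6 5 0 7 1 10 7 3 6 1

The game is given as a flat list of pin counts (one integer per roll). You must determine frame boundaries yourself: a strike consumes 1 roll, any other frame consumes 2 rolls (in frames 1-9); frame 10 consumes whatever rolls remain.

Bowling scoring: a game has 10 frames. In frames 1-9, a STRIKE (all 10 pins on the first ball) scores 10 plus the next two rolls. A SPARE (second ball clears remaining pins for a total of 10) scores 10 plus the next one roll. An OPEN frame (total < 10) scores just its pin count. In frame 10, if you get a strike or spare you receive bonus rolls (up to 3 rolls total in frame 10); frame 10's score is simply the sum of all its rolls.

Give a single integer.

Answer: 131

Derivation:
Frame 1: SPARE (4+6=10). 10 + next roll (2) = 12. Cumulative: 12
Frame 2: OPEN (2+2=4). Cumulative: 16
Frame 3: STRIKE. 10 + next two rolls (10+4) = 24. Cumulative: 40
Frame 4: STRIKE. 10 + next two rolls (4+6) = 20. Cumulative: 60
Frame 5: SPARE (4+6=10). 10 + next roll (5) = 15. Cumulative: 75
Frame 6: OPEN (5+0=5). Cumulative: 80
Frame 7: OPEN (7+1=8). Cumulative: 88
Frame 8: STRIKE. 10 + next two rolls (7+3) = 20. Cumulative: 108
Frame 9: SPARE (7+3=10). 10 + next roll (6) = 16. Cumulative: 124
Frame 10: OPEN. Sum of all frame-10 rolls (6+1) = 7. Cumulative: 131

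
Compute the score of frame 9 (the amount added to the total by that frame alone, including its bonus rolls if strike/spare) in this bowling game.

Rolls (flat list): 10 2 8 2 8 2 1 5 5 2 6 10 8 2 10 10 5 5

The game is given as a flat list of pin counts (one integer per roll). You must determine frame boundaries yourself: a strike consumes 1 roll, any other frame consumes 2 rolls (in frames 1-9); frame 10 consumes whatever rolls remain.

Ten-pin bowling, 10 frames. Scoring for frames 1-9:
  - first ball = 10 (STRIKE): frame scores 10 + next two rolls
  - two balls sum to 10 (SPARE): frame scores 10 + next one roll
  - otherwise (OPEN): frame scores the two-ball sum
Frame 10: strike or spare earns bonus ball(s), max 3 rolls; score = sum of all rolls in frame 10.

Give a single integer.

Answer: 25

Derivation:
Frame 1: STRIKE. 10 + next two rolls (2+8) = 20. Cumulative: 20
Frame 2: SPARE (2+8=10). 10 + next roll (2) = 12. Cumulative: 32
Frame 3: SPARE (2+8=10). 10 + next roll (2) = 12. Cumulative: 44
Frame 4: OPEN (2+1=3). Cumulative: 47
Frame 5: SPARE (5+5=10). 10 + next roll (2) = 12. Cumulative: 59
Frame 6: OPEN (2+6=8). Cumulative: 67
Frame 7: STRIKE. 10 + next two rolls (8+2) = 20. Cumulative: 87
Frame 8: SPARE (8+2=10). 10 + next roll (10) = 20. Cumulative: 107
Frame 9: STRIKE. 10 + next two rolls (10+5) = 25. Cumulative: 132
Frame 10: STRIKE. Sum of all frame-10 rolls (10+5+5) = 20. Cumulative: 152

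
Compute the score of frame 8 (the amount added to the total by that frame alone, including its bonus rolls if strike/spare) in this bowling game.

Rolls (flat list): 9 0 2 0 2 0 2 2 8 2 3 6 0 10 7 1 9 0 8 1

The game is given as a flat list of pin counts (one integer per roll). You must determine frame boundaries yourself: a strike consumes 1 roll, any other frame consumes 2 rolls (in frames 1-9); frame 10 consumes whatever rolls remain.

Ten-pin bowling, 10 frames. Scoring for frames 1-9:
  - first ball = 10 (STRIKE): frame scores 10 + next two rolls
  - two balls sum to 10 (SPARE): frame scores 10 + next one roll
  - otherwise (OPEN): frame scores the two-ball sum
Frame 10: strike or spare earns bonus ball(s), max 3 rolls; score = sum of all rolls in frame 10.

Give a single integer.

Answer: 8

Derivation:
Frame 1: OPEN (9+0=9). Cumulative: 9
Frame 2: OPEN (2+0=2). Cumulative: 11
Frame 3: OPEN (2+0=2). Cumulative: 13
Frame 4: OPEN (2+2=4). Cumulative: 17
Frame 5: SPARE (8+2=10). 10 + next roll (3) = 13. Cumulative: 30
Frame 6: OPEN (3+6=9). Cumulative: 39
Frame 7: SPARE (0+10=10). 10 + next roll (7) = 17. Cumulative: 56
Frame 8: OPEN (7+1=8). Cumulative: 64
Frame 9: OPEN (9+0=9). Cumulative: 73
Frame 10: OPEN. Sum of all frame-10 rolls (8+1) = 9. Cumulative: 82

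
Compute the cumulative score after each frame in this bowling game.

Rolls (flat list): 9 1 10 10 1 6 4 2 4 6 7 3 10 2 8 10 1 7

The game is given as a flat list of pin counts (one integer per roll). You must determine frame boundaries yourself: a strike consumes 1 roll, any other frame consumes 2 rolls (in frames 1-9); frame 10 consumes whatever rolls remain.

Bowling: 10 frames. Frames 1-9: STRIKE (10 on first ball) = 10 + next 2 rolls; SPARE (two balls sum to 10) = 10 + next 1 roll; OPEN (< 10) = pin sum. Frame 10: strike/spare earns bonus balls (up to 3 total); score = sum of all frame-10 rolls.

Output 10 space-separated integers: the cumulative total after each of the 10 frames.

Answer: 20 41 58 65 71 88 108 128 148 166

Derivation:
Frame 1: SPARE (9+1=10). 10 + next roll (10) = 20. Cumulative: 20
Frame 2: STRIKE. 10 + next two rolls (10+1) = 21. Cumulative: 41
Frame 3: STRIKE. 10 + next two rolls (1+6) = 17. Cumulative: 58
Frame 4: OPEN (1+6=7). Cumulative: 65
Frame 5: OPEN (4+2=6). Cumulative: 71
Frame 6: SPARE (4+6=10). 10 + next roll (7) = 17. Cumulative: 88
Frame 7: SPARE (7+3=10). 10 + next roll (10) = 20. Cumulative: 108
Frame 8: STRIKE. 10 + next two rolls (2+8) = 20. Cumulative: 128
Frame 9: SPARE (2+8=10). 10 + next roll (10) = 20. Cumulative: 148
Frame 10: STRIKE. Sum of all frame-10 rolls (10+1+7) = 18. Cumulative: 166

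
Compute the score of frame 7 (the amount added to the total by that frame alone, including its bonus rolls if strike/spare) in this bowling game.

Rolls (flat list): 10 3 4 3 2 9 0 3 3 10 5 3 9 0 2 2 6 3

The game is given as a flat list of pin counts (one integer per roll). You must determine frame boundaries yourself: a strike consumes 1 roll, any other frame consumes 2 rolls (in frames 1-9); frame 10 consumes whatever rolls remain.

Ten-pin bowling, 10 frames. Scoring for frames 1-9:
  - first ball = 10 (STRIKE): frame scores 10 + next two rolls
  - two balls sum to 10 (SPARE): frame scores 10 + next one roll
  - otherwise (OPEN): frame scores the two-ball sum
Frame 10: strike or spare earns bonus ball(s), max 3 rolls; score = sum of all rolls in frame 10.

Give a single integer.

Frame 1: STRIKE. 10 + next two rolls (3+4) = 17. Cumulative: 17
Frame 2: OPEN (3+4=7). Cumulative: 24
Frame 3: OPEN (3+2=5). Cumulative: 29
Frame 4: OPEN (9+0=9). Cumulative: 38
Frame 5: OPEN (3+3=6). Cumulative: 44
Frame 6: STRIKE. 10 + next two rolls (5+3) = 18. Cumulative: 62
Frame 7: OPEN (5+3=8). Cumulative: 70
Frame 8: OPEN (9+0=9). Cumulative: 79
Frame 9: OPEN (2+2=4). Cumulative: 83

Answer: 8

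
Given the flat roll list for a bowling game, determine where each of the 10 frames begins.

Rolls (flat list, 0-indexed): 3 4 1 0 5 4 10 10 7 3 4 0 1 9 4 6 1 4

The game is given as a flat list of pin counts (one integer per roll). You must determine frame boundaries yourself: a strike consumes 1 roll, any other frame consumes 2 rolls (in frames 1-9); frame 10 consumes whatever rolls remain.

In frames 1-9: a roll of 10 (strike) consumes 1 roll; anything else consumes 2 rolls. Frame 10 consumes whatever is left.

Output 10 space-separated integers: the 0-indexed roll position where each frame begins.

Frame 1 starts at roll index 0: rolls=3,4 (sum=7), consumes 2 rolls
Frame 2 starts at roll index 2: rolls=1,0 (sum=1), consumes 2 rolls
Frame 3 starts at roll index 4: rolls=5,4 (sum=9), consumes 2 rolls
Frame 4 starts at roll index 6: roll=10 (strike), consumes 1 roll
Frame 5 starts at roll index 7: roll=10 (strike), consumes 1 roll
Frame 6 starts at roll index 8: rolls=7,3 (sum=10), consumes 2 rolls
Frame 7 starts at roll index 10: rolls=4,0 (sum=4), consumes 2 rolls
Frame 8 starts at roll index 12: rolls=1,9 (sum=10), consumes 2 rolls
Frame 9 starts at roll index 14: rolls=4,6 (sum=10), consumes 2 rolls
Frame 10 starts at roll index 16: 2 remaining rolls

Answer: 0 2 4 6 7 8 10 12 14 16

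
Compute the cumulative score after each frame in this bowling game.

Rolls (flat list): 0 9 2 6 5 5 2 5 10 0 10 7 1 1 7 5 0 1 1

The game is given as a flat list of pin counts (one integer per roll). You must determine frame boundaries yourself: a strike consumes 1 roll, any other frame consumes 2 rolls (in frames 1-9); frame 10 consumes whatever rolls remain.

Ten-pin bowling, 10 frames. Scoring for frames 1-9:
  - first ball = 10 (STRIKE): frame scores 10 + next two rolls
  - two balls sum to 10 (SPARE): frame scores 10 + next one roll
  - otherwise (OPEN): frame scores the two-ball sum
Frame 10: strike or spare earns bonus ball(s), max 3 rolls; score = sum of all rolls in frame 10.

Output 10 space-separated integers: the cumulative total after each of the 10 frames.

Frame 1: OPEN (0+9=9). Cumulative: 9
Frame 2: OPEN (2+6=8). Cumulative: 17
Frame 3: SPARE (5+5=10). 10 + next roll (2) = 12. Cumulative: 29
Frame 4: OPEN (2+5=7). Cumulative: 36
Frame 5: STRIKE. 10 + next two rolls (0+10) = 20. Cumulative: 56
Frame 6: SPARE (0+10=10). 10 + next roll (7) = 17. Cumulative: 73
Frame 7: OPEN (7+1=8). Cumulative: 81
Frame 8: OPEN (1+7=8). Cumulative: 89
Frame 9: OPEN (5+0=5). Cumulative: 94
Frame 10: OPEN. Sum of all frame-10 rolls (1+1) = 2. Cumulative: 96

Answer: 9 17 29 36 56 73 81 89 94 96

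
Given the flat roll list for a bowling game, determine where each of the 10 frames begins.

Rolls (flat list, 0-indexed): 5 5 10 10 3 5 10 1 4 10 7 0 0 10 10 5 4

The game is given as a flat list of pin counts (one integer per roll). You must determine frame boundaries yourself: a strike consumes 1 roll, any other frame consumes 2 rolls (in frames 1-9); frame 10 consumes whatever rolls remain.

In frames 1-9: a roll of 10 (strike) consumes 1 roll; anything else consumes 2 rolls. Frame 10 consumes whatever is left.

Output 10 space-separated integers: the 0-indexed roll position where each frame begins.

Answer: 0 2 3 4 6 7 9 10 12 14

Derivation:
Frame 1 starts at roll index 0: rolls=5,5 (sum=10), consumes 2 rolls
Frame 2 starts at roll index 2: roll=10 (strike), consumes 1 roll
Frame 3 starts at roll index 3: roll=10 (strike), consumes 1 roll
Frame 4 starts at roll index 4: rolls=3,5 (sum=8), consumes 2 rolls
Frame 5 starts at roll index 6: roll=10 (strike), consumes 1 roll
Frame 6 starts at roll index 7: rolls=1,4 (sum=5), consumes 2 rolls
Frame 7 starts at roll index 9: roll=10 (strike), consumes 1 roll
Frame 8 starts at roll index 10: rolls=7,0 (sum=7), consumes 2 rolls
Frame 9 starts at roll index 12: rolls=0,10 (sum=10), consumes 2 rolls
Frame 10 starts at roll index 14: 3 remaining rolls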